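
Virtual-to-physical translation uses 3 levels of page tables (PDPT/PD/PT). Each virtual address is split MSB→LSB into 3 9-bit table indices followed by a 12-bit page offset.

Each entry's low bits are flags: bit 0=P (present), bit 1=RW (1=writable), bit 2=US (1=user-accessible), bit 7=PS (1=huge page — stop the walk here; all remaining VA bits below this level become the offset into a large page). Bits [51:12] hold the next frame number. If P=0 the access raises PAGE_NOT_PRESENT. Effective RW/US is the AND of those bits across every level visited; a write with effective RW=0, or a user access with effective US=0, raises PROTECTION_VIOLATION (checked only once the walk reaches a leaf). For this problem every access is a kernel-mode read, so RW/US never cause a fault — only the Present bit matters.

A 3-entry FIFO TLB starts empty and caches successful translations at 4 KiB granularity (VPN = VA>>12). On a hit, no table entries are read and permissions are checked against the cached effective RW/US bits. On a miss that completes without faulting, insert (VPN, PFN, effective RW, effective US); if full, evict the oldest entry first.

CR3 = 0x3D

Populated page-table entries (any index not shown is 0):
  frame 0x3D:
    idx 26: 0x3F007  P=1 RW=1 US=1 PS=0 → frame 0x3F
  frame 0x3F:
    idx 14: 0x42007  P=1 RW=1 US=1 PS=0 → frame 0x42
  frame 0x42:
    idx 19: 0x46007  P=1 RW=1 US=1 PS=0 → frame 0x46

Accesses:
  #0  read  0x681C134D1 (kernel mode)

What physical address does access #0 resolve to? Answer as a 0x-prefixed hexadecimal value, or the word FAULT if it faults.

Trace:
#0 VA=0x681C134D1 (r,kernel):
  L0 @0x3D[26] → 0x3F007  P=1,RW=1,US=1,PS=0
  L1 @0x3F[14] → 0x42007  P=1,RW=1,US=1,PS=0
  L2 @0x42[19] → 0x46007  P=1,RW=1,US=1,PS=0
  ✓ 0x464D1  — 3 lookups

Access #0 PA: 0x464D1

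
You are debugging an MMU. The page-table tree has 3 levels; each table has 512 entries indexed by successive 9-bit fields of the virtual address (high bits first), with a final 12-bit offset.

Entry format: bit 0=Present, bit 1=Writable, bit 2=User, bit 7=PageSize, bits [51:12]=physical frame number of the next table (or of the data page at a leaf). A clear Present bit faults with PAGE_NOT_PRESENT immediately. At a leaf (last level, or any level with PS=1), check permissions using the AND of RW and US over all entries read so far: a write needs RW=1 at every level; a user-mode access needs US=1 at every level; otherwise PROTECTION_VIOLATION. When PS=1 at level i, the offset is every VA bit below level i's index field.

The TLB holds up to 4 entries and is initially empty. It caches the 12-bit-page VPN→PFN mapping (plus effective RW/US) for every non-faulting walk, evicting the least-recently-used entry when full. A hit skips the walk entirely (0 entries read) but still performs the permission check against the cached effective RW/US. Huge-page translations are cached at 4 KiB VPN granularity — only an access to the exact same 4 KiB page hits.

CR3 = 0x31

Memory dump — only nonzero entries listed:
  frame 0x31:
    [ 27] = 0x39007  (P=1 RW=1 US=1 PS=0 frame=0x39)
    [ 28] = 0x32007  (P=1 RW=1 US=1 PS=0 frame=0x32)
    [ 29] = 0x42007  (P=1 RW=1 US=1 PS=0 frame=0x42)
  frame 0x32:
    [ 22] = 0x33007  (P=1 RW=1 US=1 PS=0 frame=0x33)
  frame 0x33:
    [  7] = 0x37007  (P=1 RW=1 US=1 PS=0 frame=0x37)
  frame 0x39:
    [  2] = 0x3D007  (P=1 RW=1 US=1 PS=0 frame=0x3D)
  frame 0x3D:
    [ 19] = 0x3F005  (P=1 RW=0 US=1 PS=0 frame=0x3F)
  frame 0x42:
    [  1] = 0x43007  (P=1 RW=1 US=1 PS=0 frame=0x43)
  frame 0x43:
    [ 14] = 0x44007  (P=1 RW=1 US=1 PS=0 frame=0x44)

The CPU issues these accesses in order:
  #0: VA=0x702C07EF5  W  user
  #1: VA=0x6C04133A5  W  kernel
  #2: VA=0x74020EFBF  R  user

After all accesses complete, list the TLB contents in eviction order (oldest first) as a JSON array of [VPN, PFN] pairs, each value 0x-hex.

Walk each access:
#0 VA=0x702C07EF5 (w,user):
  lvl0: tbl 0x31, slot 28 ⇒ 0x32007 (P1/RW1/US1/PS0)
  lvl1: tbl 0x32, slot 22 ⇒ 0x33007 (P1/RW1/US1/PS0)
  lvl2: tbl 0x33, slot 7 ⇒ 0x37007 (P1/RW1/US1/PS0)
  → PA=0x37EF5  (3 entries read)
#1 VA=0x6C04133A5 (w,kernel):
  lvl0: tbl 0x31, slot 27 ⇒ 0x39007 (P1/RW1/US1/PS0)
  lvl1: tbl 0x39, slot 2 ⇒ 0x3D007 (P1/RW1/US1/PS0)
  lvl2: tbl 0x3D, slot 19 ⇒ 0x3F005 (P1/RW0/US1/PS0)
  → PROTECTION_VIOLATION  (3 entries read)
#2 VA=0x74020EFBF (r,user):
  lvl0: tbl 0x31, slot 29 ⇒ 0x42007 (P1/RW1/US1/PS0)
  lvl1: tbl 0x42, slot 1 ⇒ 0x43007 (P1/RW1/US1/PS0)
  lvl2: tbl 0x43, slot 14 ⇒ 0x44007 (P1/RW1/US1/PS0)
  → PA=0x44FBF  (3 entries read)

TLB: [["0x702C07", "0x37"], ["0x74020E", "0x44"]]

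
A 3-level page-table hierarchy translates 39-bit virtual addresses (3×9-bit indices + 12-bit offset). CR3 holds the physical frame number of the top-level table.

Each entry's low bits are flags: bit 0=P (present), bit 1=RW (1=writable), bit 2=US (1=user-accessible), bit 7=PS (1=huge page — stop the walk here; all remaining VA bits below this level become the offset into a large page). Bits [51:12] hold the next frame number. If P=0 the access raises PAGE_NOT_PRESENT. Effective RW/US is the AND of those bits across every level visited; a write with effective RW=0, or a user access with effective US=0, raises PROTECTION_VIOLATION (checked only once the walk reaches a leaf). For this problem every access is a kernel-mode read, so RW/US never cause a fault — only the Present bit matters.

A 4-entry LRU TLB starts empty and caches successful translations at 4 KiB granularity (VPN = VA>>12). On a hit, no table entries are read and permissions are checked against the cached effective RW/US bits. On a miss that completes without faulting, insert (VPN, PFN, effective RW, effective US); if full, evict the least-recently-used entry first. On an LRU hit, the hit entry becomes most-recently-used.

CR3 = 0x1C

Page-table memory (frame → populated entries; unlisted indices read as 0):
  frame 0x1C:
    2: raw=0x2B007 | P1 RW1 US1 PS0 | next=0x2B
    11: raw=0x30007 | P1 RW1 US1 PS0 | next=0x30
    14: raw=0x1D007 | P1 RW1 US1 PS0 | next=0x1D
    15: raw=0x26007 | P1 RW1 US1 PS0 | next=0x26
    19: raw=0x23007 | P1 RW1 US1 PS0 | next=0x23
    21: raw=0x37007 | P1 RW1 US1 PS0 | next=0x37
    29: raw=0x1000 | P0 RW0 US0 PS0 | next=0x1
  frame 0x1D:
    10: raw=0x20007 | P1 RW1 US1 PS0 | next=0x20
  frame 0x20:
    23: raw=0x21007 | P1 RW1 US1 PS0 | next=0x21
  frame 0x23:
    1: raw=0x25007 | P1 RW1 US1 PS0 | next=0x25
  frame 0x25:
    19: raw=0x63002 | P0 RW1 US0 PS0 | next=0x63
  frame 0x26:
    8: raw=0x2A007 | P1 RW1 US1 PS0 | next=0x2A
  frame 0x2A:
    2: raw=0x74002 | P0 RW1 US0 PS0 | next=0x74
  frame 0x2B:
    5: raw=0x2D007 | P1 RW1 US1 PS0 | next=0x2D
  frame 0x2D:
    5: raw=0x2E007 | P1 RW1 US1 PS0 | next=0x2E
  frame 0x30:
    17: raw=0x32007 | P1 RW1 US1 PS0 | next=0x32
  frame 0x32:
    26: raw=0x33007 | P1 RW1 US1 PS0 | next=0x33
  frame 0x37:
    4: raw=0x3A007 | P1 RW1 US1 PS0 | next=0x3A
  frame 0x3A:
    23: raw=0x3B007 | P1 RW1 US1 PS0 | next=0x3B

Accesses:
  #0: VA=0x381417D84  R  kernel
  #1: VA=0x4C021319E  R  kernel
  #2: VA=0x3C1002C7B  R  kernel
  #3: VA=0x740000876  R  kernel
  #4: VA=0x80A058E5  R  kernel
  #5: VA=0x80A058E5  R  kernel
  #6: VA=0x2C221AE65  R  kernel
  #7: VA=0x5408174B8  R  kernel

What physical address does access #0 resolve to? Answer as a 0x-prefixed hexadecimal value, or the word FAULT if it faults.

Trace:
#0 VA=0x381417D84 (r,kernel):
  L0 @0x1C[14] → 0x1D007  P=1,RW=1,US=1,PS=0
  L1 @0x1D[10] → 0x20007  P=1,RW=1,US=1,PS=0
  L2 @0x20[23] → 0x21007  P=1,RW=1,US=1,PS=0
  → PA=0x21D84  (3 entries read)
#1 VA=0x4C021319E (r,kernel):
  L0 @0x1C[19] → 0x23007  P=1,RW=1,US=1,PS=0
  L1 @0x23[1] → 0x25007  P=1,RW=1,US=1,PS=0
  L2 @0x25[19] → 0x63002  P=0,RW=1,US=0,PS=0
  ✗ PAGE_NOT_PRESENT  [3 reads]
#2 VA=0x3C1002C7B (r,kernel):
  L0 @0x1C[15] → 0x26007  P=1,RW=1,US=1,PS=0
  L1 @0x26[8] → 0x2A007  P=1,RW=1,US=1,PS=0
  L2 @0x2A[2] → 0x74002  P=0,RW=1,US=0,PS=0
  ✗ PAGE_NOT_PRESENT  [3 reads]
#3 VA=0x740000876 (r,kernel):
  L0 @0x1C[29] → 0x1000  P=0,RW=0,US=0,PS=0
  ✗ PAGE_NOT_PRESENT  [1 reads]
#4 VA=0x80A058E5 (r,kernel):
  L0 @0x1C[2] → 0x2B007  P=1,RW=1,US=1,PS=0
  L1 @0x2B[5] → 0x2D007  P=1,RW=1,US=1,PS=0
  L2 @0x2D[5] → 0x2E007  P=1,RW=1,US=1,PS=0
  → PA=0x2E8E5  (3 entries read)
#5 VA=0x80A058E5 (r,kernel):
  TLB hit vpn=0x80A05 → PA=0x2E8E5
#6 VA=0x2C221AE65 (r,kernel):
  L0 @0x1C[11] → 0x30007  P=1,RW=1,US=1,PS=0
  L1 @0x30[17] → 0x32007  P=1,RW=1,US=1,PS=0
  L2 @0x32[26] → 0x33007  P=1,RW=1,US=1,PS=0
  → PA=0x33E65  (3 entries read)
#7 VA=0x5408174B8 (r,kernel):
  L0 @0x1C[21] → 0x37007  P=1,RW=1,US=1,PS=0
  L1 @0x37[4] → 0x3A007  P=1,RW=1,US=1,PS=0
  L2 @0x3A[23] → 0x3B007  P=1,RW=1,US=1,PS=0
  → PA=0x3B4B8  (3 entries read)

Access #0 PA: 0x21D84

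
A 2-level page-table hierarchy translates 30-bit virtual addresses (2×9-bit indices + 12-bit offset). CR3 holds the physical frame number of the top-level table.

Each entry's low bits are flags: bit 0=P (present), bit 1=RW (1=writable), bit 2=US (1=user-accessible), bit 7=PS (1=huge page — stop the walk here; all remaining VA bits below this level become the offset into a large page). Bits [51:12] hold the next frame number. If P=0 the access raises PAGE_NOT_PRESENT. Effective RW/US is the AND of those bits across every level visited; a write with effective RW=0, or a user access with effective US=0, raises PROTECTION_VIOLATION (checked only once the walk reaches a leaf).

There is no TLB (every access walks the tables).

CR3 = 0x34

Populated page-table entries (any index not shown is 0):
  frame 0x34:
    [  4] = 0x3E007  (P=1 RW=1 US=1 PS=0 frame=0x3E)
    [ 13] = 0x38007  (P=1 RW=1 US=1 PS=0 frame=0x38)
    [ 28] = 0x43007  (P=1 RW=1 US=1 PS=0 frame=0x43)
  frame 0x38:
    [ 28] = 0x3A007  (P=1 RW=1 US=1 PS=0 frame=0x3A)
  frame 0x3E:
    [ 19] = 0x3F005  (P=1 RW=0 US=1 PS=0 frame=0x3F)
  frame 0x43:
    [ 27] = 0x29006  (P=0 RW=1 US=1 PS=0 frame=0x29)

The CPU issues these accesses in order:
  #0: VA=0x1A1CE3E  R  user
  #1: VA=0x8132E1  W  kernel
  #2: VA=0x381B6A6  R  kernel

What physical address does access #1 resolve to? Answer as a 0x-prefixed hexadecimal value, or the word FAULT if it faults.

Trace:
#0 VA=0x1A1CE3E (r,user):
  [0] read 0x34 idx=13: raw=0x38007 flags P=1 W=1 U=1 S=0
  [1] read 0x38 idx=28: raw=0x3A007 flags P=1 W=1 U=1 S=0
  ⇒ phys 0x3AE3E  [2 reads]
#1 VA=0x8132E1 (w,kernel):
  [0] read 0x34 idx=4: raw=0x3E007 flags P=1 W=1 U=1 S=0
  [1] read 0x3E idx=19: raw=0x3F005 flags P=1 W=0 U=1 S=0
  ⇒ fault: PROTECTION_VIOLATION  — 2 lookups
#2 VA=0x381B6A6 (r,kernel):
  [0] read 0x34 idx=28: raw=0x43007 flags P=1 W=1 U=1 S=0
  [1] read 0x43 idx=27: raw=0x29006 flags P=0 W=1 U=1 S=0
  ⇒ fault: PAGE_NOT_PRESENT  — 2 lookups

Access #1 PA: FAULT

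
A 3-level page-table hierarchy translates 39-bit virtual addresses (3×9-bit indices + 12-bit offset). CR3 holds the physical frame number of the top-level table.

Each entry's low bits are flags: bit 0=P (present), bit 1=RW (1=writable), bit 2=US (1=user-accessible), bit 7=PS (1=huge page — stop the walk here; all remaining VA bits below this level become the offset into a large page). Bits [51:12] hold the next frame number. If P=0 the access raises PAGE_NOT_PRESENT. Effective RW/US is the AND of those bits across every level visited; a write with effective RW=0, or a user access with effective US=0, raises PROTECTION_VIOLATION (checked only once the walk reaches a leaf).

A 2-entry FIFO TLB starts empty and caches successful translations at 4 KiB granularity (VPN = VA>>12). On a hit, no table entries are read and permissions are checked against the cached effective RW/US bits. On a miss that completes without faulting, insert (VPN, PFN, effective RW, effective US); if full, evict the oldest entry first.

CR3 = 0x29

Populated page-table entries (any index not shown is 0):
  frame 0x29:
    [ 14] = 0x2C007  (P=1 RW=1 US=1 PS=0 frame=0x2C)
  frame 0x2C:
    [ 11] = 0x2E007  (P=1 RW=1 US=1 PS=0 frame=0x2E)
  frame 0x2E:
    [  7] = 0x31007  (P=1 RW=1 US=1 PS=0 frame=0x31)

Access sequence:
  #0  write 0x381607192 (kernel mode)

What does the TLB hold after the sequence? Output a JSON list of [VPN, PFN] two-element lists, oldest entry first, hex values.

Per-access translation:
#0 VA=0x381607192 (w,kernel):
  [0] read 0x29 idx=14: raw=0x2C007 flags P=1 W=1 U=1 S=0
  [1] read 0x2C idx=11: raw=0x2E007 flags P=1 W=1 U=1 S=0
  [2] read 0x2E idx=7: raw=0x31007 flags P=1 W=1 U=1 S=0
  → PA=0x31192  (3 entries read)

TLB: [["0x381607", "0x31"]]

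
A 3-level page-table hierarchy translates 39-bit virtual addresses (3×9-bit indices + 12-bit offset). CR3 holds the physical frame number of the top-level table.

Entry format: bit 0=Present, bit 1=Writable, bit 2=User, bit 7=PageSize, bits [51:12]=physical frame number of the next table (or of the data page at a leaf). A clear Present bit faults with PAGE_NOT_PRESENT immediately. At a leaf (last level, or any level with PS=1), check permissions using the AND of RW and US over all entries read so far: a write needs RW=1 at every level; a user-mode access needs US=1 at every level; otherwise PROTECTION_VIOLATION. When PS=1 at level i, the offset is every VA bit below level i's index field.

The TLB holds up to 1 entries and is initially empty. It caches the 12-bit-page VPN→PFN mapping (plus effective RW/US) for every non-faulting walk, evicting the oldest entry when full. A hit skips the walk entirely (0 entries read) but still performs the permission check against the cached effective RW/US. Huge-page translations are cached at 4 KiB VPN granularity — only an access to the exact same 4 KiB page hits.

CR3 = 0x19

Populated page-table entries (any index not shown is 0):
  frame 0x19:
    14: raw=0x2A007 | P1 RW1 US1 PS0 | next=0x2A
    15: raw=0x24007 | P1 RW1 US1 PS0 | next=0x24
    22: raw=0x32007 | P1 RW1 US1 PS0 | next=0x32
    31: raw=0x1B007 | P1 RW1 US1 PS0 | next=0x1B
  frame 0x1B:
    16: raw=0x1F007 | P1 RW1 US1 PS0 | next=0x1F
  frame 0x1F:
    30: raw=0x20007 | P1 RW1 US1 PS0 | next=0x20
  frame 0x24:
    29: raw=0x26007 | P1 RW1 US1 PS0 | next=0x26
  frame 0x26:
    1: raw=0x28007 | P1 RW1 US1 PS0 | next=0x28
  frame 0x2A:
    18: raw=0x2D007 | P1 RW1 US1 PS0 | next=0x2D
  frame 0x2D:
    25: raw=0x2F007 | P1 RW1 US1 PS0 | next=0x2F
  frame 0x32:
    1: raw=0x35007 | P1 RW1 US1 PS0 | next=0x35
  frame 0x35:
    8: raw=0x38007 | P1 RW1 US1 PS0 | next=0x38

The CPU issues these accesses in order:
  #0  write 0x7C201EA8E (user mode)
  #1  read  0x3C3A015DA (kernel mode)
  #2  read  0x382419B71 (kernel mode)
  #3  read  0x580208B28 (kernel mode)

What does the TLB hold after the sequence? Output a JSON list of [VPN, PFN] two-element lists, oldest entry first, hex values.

Per-access translation:
#0 VA=0x7C201EA8E (w,user):
  L0: frame=0x19 idx=31 entry=0x1B007 [P=1 RW=1 US=1 PS=0]
  L1: frame=0x1B idx=16 entry=0x1F007 [P=1 RW=1 US=1 PS=0]
  L2: frame=0x1F idx=30 entry=0x20007 [P=1 RW=1 US=1 PS=0]
  ✓ 0x20A8E  — 3 lookups
#1 VA=0x3C3A015DA (r,kernel):
  L0: frame=0x19 idx=15 entry=0x24007 [P=1 RW=1 US=1 PS=0]
  L1: frame=0x24 idx=29 entry=0x26007 [P=1 RW=1 US=1 PS=0]
  L2: frame=0x26 idx=1 entry=0x28007 [P=1 RW=1 US=1 PS=0]
  ✓ 0x285DA  — 3 lookups
#2 VA=0x382419B71 (r,kernel):
  L0: frame=0x19 idx=14 entry=0x2A007 [P=1 RW=1 US=1 PS=0]
  L1: frame=0x2A idx=18 entry=0x2D007 [P=1 RW=1 US=1 PS=0]
  L2: frame=0x2D idx=25 entry=0x2F007 [P=1 RW=1 US=1 PS=0]
  ✓ 0x2FB71  — 3 lookups
#3 VA=0x580208B28 (r,kernel):
  L0: frame=0x19 idx=22 entry=0x32007 [P=1 RW=1 US=1 PS=0]
  L1: frame=0x32 idx=1 entry=0x35007 [P=1 RW=1 US=1 PS=0]
  L2: frame=0x35 idx=8 entry=0x38007 [P=1 RW=1 US=1 PS=0]
  ✓ 0x38B28  — 3 lookups

TLB: [["0x580208", "0x38"]]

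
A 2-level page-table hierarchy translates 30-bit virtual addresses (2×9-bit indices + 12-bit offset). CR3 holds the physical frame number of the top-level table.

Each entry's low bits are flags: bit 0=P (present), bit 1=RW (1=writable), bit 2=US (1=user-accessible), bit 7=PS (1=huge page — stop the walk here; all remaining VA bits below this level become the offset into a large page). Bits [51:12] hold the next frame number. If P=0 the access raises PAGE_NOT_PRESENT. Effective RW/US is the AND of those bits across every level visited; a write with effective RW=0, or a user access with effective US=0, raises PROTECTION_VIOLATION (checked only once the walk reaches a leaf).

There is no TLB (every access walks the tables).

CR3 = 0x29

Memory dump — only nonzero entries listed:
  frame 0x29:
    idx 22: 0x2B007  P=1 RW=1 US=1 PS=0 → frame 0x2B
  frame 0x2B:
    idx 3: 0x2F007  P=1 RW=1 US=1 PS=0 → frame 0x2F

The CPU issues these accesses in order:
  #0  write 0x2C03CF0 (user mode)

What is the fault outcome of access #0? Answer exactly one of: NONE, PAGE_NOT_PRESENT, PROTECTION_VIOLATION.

Trace:
#0 VA=0x2C03CF0 (w,user):
  [0] read 0x29 idx=22: raw=0x2B007 flags P=1 W=1 U=1 S=0
  [1] read 0x2B idx=3: raw=0x2F007 flags P=1 W=1 U=1 S=0
  ⇒ phys 0x2FCF0  [2 reads]

Access #0 fault: NONE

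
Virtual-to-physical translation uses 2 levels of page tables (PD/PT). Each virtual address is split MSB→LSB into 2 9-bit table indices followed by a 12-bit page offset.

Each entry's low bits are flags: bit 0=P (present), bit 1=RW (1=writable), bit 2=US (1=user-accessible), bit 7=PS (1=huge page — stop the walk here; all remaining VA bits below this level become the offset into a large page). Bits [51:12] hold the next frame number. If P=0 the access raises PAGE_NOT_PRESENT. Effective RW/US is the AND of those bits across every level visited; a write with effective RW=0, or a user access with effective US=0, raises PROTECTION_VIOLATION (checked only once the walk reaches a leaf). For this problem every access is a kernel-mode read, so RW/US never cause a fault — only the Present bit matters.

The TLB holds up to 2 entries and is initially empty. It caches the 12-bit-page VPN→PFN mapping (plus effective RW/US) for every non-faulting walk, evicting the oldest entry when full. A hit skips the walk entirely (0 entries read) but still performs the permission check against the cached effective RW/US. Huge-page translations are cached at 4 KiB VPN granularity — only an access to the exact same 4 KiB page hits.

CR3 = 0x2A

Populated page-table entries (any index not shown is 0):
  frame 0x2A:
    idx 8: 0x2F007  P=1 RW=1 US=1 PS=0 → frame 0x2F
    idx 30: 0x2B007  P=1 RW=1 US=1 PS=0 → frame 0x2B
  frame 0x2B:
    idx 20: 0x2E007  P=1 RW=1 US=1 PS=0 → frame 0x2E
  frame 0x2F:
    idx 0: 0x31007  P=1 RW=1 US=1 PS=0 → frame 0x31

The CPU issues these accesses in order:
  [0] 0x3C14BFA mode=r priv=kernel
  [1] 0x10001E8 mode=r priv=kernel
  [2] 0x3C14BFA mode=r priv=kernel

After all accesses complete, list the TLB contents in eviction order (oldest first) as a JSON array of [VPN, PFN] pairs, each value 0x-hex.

Trace:
#0 VA=0x3C14BFA (r,kernel):
  lvl0: tbl 0x2A, slot 30 ⇒ 0x2B007 (P1/RW1/US1/PS0)
  lvl1: tbl 0x2B, slot 20 ⇒ 0x2E007 (P1/RW1/US1/PS0)
  ⇒ phys 0x2EBFA  [2 reads]
#1 VA=0x10001E8 (r,kernel):
  lvl0: tbl 0x2A, slot 8 ⇒ 0x2F007 (P1/RW1/US1/PS0)
  lvl1: tbl 0x2F, slot 0 ⇒ 0x31007 (P1/RW1/US1/PS0)
  ⇒ phys 0x311E8  [2 reads]
#2 VA=0x3C14BFA (r,kernel):
  TLB hit vpn=0x3C14 → PA=0x2EBFA

TLB: [["0x3C14", "0x2E"], ["0x1000", "0x31"]]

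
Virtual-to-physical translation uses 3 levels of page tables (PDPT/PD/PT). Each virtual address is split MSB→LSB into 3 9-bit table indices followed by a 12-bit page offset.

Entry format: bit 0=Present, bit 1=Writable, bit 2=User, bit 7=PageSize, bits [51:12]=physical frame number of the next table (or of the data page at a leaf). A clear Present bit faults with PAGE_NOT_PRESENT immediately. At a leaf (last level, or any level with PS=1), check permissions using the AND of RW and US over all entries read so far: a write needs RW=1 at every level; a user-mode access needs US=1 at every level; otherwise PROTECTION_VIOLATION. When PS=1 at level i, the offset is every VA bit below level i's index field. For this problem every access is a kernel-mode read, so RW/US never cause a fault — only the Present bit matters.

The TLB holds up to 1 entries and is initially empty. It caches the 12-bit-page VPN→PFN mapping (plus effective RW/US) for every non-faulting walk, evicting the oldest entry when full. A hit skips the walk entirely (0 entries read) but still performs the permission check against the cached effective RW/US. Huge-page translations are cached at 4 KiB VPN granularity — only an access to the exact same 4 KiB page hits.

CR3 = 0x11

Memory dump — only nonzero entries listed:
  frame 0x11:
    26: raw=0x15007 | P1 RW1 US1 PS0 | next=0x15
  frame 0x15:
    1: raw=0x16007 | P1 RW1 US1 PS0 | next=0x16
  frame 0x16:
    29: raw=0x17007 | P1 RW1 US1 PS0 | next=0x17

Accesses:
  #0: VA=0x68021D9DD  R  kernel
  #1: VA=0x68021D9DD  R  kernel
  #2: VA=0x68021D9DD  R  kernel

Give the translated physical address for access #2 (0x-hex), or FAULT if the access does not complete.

Per-access translation:
#0 VA=0x68021D9DD (r,kernel):
  L0: frame=0x11 idx=26 entry=0x15007 [P=1 RW=1 US=1 PS=0]
  L1: frame=0x15 idx=1 entry=0x16007 [P=1 RW=1 US=1 PS=0]
  L2: frame=0x16 idx=29 entry=0x17007 [P=1 RW=1 US=1 PS=0]
  ⇒ phys 0x179DD  [3 reads]
#1 VA=0x68021D9DD (r,kernel):
  TLB hit vpn=0x68021D → PA=0x179DD
#2 VA=0x68021D9DD (r,kernel):
  TLB hit vpn=0x68021D → PA=0x179DD

Access #2 PA: 0x179DD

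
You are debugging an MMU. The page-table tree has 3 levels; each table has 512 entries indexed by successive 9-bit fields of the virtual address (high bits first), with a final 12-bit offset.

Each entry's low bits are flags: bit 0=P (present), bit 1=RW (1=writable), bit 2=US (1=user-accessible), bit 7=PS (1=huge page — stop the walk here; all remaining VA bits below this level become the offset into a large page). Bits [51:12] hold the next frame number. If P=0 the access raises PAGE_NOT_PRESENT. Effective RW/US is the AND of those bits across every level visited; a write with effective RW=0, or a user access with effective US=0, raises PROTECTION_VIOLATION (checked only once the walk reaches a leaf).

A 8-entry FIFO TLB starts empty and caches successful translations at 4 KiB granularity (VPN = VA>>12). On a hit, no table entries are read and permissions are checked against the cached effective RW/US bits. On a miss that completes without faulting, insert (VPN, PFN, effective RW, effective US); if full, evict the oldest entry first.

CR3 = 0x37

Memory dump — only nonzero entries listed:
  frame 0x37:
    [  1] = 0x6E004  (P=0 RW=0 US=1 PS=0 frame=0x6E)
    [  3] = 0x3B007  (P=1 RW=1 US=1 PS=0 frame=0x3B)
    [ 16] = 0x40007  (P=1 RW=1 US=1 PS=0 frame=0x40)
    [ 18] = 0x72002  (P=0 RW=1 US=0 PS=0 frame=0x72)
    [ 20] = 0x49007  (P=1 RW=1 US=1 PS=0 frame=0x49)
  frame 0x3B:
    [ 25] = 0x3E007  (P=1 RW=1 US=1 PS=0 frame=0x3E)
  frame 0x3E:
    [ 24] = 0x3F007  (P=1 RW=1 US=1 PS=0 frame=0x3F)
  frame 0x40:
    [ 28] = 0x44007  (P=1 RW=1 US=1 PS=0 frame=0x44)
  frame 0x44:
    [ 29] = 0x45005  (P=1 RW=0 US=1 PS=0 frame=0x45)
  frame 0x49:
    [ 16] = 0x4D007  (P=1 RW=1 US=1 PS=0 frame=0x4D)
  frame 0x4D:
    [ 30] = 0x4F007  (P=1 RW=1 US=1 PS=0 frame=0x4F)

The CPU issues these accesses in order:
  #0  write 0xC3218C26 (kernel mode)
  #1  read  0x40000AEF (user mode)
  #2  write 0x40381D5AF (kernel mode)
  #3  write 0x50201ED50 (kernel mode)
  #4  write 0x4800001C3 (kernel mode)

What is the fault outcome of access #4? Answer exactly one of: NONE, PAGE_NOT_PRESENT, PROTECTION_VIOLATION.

Per-access translation:
#0 VA=0xC3218C26 (w,kernel):
  L0: frame=0x37 idx=3 entry=0x3B007 [P=1 RW=1 US=1 PS=0]
  L1: frame=0x3B idx=25 entry=0x3E007 [P=1 RW=1 US=1 PS=0]
  L2: frame=0x3E idx=24 entry=0x3F007 [P=1 RW=1 US=1 PS=0]
  ⇒ phys 0x3FC26  [3 reads]
#1 VA=0x40000AEF (r,user):
  L0: frame=0x37 idx=1 entry=0x6E004 [P=0 RW=0 US=1 PS=0]
  ✗ PAGE_NOT_PRESENT  [1 reads]
#2 VA=0x40381D5AF (w,kernel):
  L0: frame=0x37 idx=16 entry=0x40007 [P=1 RW=1 US=1 PS=0]
  L1: frame=0x40 idx=28 entry=0x44007 [P=1 RW=1 US=1 PS=0]
  L2: frame=0x44 idx=29 entry=0x45005 [P=1 RW=0 US=1 PS=0]
  ✗ PROTECTION_VIOLATION  [3 reads]
#3 VA=0x50201ED50 (w,kernel):
  L0: frame=0x37 idx=20 entry=0x49007 [P=1 RW=1 US=1 PS=0]
  L1: frame=0x49 idx=16 entry=0x4D007 [P=1 RW=1 US=1 PS=0]
  L2: frame=0x4D idx=30 entry=0x4F007 [P=1 RW=1 US=1 PS=0]
  ⇒ phys 0x4FD50  [3 reads]
#4 VA=0x4800001C3 (w,kernel):
  L0: frame=0x37 idx=18 entry=0x72002 [P=0 RW=1 US=0 PS=0]
  ✗ PAGE_NOT_PRESENT  [1 reads]

Access #4 fault: PAGE_NOT_PRESENT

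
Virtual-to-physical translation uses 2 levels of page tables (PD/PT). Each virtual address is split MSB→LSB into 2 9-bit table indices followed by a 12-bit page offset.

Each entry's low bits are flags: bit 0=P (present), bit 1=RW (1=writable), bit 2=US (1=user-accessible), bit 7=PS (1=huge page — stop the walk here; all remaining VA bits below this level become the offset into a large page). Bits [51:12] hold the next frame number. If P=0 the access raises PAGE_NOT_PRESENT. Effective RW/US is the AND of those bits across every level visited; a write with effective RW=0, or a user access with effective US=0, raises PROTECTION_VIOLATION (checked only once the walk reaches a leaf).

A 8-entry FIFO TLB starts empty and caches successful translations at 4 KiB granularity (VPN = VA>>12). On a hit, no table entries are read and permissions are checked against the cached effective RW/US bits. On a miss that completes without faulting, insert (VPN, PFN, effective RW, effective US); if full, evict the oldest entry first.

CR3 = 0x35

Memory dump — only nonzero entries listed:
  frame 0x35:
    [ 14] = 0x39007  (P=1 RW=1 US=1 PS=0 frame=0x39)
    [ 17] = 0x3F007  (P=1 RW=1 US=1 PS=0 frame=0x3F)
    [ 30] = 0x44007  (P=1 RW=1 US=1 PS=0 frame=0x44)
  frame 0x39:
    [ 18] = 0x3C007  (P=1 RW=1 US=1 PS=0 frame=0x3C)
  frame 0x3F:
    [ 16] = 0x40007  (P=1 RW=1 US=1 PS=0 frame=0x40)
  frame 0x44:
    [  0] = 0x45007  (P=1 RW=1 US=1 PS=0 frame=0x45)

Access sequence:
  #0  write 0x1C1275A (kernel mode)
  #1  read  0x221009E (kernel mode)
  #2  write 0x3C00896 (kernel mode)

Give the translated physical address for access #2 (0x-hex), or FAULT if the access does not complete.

Walk each access:
#0 VA=0x1C1275A (w,kernel):
  L0 @0x35[14] → 0x39007  P=1,RW=1,US=1,PS=0
  L1 @0x39[18] → 0x3C007  P=1,RW=1,US=1,PS=0
  ✓ 0x3C75A  — 2 lookups
#1 VA=0x221009E (r,kernel):
  L0 @0x35[17] → 0x3F007  P=1,RW=1,US=1,PS=0
  L1 @0x3F[16] → 0x40007  P=1,RW=1,US=1,PS=0
  ✓ 0x4009E  — 2 lookups
#2 VA=0x3C00896 (w,kernel):
  L0 @0x35[30] → 0x44007  P=1,RW=1,US=1,PS=0
  L1 @0x44[0] → 0x45007  P=1,RW=1,US=1,PS=0
  ✓ 0x45896  — 2 lookups

Access #2 PA: 0x45896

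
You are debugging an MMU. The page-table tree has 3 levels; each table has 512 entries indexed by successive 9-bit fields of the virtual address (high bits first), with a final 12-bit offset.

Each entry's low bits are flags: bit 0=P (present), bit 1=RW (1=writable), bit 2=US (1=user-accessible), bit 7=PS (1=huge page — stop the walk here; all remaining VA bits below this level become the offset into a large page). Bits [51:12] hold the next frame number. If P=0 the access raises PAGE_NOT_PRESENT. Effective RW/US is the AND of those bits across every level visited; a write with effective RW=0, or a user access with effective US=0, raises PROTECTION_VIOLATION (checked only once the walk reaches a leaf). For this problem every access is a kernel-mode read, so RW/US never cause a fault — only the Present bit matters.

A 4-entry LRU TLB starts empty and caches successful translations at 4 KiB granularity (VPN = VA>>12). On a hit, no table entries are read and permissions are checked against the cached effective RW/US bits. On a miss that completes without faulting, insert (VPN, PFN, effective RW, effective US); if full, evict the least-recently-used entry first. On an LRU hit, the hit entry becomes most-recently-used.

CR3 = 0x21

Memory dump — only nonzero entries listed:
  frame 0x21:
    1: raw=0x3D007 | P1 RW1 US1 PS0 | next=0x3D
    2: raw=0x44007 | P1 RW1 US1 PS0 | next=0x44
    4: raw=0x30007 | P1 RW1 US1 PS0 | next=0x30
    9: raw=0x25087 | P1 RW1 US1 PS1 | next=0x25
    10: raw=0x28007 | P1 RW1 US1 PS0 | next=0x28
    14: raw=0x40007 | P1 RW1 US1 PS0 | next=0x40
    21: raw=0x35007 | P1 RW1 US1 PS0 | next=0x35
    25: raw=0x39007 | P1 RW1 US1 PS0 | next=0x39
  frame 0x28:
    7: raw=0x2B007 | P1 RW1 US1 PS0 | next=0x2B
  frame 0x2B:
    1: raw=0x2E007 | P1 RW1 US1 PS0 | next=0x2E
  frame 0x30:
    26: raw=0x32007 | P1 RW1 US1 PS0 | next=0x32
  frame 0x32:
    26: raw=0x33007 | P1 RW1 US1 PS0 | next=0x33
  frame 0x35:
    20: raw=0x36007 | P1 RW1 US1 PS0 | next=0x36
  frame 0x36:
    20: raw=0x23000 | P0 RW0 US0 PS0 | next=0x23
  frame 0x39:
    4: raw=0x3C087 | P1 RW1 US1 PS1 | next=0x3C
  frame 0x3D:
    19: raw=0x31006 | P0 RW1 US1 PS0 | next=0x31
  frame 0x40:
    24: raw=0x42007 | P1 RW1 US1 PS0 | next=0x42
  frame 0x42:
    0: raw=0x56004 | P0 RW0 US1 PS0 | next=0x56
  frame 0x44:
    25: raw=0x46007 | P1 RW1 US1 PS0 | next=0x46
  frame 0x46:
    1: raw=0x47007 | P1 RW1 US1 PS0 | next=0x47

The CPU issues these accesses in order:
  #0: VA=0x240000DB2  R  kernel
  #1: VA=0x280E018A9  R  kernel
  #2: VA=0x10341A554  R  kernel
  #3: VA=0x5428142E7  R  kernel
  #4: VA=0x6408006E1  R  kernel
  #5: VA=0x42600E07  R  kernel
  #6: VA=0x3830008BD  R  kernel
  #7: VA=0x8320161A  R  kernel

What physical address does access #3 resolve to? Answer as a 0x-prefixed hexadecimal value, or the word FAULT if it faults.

Walk each access:
#0 VA=0x240000DB2 (r,kernel):
  L0 @0x21[9] → 0x25087  P=1,RW=1,US=1,PS=1
  ✓ 0x25DB2 (huge @L0)  — 1 lookups
#1 VA=0x280E018A9 (r,kernel):
  L0 @0x21[10] → 0x28007  P=1,RW=1,US=1,PS=0
  L1 @0x28[7] → 0x2B007  P=1,RW=1,US=1,PS=0
  L2 @0x2B[1] → 0x2E007  P=1,RW=1,US=1,PS=0
  ✓ 0x2E8A9  — 3 lookups
#2 VA=0x10341A554 (r,kernel):
  L0 @0x21[4] → 0x30007  P=1,RW=1,US=1,PS=0
  L1 @0x30[26] → 0x32007  P=1,RW=1,US=1,PS=0
  L2 @0x32[26] → 0x33007  P=1,RW=1,US=1,PS=0
  ✓ 0x33554  — 3 lookups
#3 VA=0x5428142E7 (r,kernel):
  L0 @0x21[21] → 0x35007  P=1,RW=1,US=1,PS=0
  L1 @0x35[20] → 0x36007  P=1,RW=1,US=1,PS=0
  L2 @0x36[20] → 0x23000  P=0,RW=0,US=0,PS=0
  → PAGE_NOT_PRESENT  (3 entries read)
#4 VA=0x6408006E1 (r,kernel):
  L0 @0x21[25] → 0x39007  P=1,RW=1,US=1,PS=0
  L1 @0x39[4] → 0x3C087  P=1,RW=1,US=1,PS=1
  ✓ 0x3C6E1 (huge @L1)  — 2 lookups
#5 VA=0x42600E07 (r,kernel):
  L0 @0x21[1] → 0x3D007  P=1,RW=1,US=1,PS=0
  L1 @0x3D[19] → 0x31006  P=0,RW=1,US=1,PS=0
  → PAGE_NOT_PRESENT  (2 entries read)
#6 VA=0x3830008BD (r,kernel):
  L0 @0x21[14] → 0x40007  P=1,RW=1,US=1,PS=0
  L1 @0x40[24] → 0x42007  P=1,RW=1,US=1,PS=0
  L2 @0x42[0] → 0x56004  P=0,RW=0,US=1,PS=0
  → PAGE_NOT_PRESENT  (3 entries read)
#7 VA=0x8320161A (r,kernel):
  L0 @0x21[2] → 0x44007  P=1,RW=1,US=1,PS=0
  L1 @0x44[25] → 0x46007  P=1,RW=1,US=1,PS=0
  L2 @0x46[1] → 0x47007  P=1,RW=1,US=1,PS=0
  ✓ 0x4761A  — 3 lookups

Access #3 PA: FAULT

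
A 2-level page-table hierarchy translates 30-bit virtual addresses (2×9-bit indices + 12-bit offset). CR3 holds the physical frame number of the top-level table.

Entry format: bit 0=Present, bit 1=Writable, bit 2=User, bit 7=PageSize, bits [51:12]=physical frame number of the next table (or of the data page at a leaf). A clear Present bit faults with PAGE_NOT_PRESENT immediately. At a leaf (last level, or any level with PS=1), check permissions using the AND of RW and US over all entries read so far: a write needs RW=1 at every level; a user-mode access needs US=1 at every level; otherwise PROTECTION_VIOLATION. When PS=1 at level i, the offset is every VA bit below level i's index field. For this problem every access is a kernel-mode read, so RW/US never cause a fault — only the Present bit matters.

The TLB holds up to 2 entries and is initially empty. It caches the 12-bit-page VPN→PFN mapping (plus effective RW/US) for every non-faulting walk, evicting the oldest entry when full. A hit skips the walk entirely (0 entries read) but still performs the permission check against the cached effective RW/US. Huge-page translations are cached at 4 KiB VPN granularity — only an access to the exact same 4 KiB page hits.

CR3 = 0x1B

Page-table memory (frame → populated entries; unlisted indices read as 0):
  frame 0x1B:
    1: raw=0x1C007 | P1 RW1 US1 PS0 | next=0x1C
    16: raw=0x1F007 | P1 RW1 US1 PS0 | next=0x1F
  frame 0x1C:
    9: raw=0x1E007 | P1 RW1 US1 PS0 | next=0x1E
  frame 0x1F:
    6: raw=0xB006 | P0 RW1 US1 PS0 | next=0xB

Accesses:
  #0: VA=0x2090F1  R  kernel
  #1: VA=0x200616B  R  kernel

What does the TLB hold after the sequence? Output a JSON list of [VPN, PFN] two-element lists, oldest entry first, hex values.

Walk each access:
#0 VA=0x2090F1 (r,kernel):
  L0: frame=0x1B idx=1 entry=0x1C007 [P=1 RW=1 US=1 PS=0]
  L1: frame=0x1C idx=9 entry=0x1E007 [P=1 RW=1 US=1 PS=0]
  ✓ 0x1E0F1  — 2 lookups
#1 VA=0x200616B (r,kernel):
  L0: frame=0x1B idx=16 entry=0x1F007 [P=1 RW=1 US=1 PS=0]
  L1: frame=0x1F idx=6 entry=0xB006 [P=0 RW=1 US=1 PS=0]
  → PAGE_NOT_PRESENT  (2 entries read)

TLB: [["0x209", "0x1E"]]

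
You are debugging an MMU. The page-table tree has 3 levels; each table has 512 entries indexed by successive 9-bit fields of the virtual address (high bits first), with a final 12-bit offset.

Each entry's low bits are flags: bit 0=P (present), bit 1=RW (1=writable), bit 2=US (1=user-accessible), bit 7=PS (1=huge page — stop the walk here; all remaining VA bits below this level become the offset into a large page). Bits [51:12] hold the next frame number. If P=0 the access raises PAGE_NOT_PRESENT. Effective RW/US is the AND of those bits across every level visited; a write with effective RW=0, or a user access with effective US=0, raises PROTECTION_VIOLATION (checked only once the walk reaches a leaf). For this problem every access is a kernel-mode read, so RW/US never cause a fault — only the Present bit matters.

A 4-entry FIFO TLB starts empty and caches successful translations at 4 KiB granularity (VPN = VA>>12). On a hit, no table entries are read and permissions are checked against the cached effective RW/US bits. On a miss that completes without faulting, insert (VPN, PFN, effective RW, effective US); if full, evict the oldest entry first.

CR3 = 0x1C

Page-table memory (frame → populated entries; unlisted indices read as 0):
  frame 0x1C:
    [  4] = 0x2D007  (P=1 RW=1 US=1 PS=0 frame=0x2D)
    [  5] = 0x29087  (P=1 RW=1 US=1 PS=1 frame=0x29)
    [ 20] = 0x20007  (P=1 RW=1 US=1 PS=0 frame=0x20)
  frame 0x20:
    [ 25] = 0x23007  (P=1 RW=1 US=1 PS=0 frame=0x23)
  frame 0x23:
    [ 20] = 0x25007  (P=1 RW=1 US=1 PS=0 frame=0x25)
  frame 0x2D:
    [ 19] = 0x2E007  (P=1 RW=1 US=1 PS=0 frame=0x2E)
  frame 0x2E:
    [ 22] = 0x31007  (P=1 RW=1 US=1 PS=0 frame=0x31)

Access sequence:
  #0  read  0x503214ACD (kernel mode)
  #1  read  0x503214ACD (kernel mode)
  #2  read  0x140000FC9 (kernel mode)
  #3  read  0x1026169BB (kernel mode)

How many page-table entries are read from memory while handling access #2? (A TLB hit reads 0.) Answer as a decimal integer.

Trace:
#0 VA=0x503214ACD (r,kernel):
  [0] read 0x1C idx=20: raw=0x20007 flags P=1 W=1 U=1 S=0
  [1] read 0x20 idx=25: raw=0x23007 flags P=1 W=1 U=1 S=0
  [2] read 0x23 idx=20: raw=0x25007 flags P=1 W=1 U=1 S=0
  → PA=0x25ACD  (3 entries read)
#1 VA=0x503214ACD (r,kernel):
  TLB hit vpn=0x503214 → PA=0x25ACD
#2 VA=0x140000FC9 (r,kernel):
  [0] read 0x1C idx=5: raw=0x29087 flags P=1 W=1 U=1 S=1
  → PA=0x29FC9 (huge @L0)  (1 entries read)
#3 VA=0x1026169BB (r,kernel):
  [0] read 0x1C idx=4: raw=0x2D007 flags P=1 W=1 U=1 S=0
  [1] read 0x2D idx=19: raw=0x2E007 flags P=1 W=1 U=1 S=0
  [2] read 0x2E idx=22: raw=0x31007 flags P=1 W=1 U=1 S=0
  → PA=0x319BB  (3 entries read)

Entries read for #2: 1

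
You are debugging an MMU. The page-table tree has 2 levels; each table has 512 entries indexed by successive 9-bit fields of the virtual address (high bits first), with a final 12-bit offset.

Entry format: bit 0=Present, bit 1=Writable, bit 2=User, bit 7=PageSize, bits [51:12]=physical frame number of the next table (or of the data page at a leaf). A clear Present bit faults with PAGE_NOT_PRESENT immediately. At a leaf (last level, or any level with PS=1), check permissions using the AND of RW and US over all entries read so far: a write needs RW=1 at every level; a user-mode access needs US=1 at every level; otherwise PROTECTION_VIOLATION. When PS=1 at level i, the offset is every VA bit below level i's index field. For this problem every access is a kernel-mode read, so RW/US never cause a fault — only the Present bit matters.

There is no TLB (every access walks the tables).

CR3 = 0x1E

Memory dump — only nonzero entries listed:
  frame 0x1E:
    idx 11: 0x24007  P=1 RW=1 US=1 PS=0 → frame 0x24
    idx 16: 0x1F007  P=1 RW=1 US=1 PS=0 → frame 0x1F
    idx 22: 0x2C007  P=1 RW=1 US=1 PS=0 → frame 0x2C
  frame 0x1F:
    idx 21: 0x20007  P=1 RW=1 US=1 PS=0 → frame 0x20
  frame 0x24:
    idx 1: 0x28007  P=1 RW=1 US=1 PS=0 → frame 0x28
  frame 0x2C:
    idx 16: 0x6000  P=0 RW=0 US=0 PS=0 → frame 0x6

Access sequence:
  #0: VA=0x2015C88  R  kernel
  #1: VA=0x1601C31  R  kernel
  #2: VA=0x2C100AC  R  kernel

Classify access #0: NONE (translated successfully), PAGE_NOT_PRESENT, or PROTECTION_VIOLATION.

Trace:
#0 VA=0x2015C88 (r,kernel):
  lvl0: tbl 0x1E, slot 16 ⇒ 0x1F007 (P1/RW1/US1/PS0)
  lvl1: tbl 0x1F, slot 21 ⇒ 0x20007 (P1/RW1/US1/PS0)
  ✓ 0x20C88  — 2 lookups
#1 VA=0x1601C31 (r,kernel):
  lvl0: tbl 0x1E, slot 11 ⇒ 0x24007 (P1/RW1/US1/PS0)
  lvl1: tbl 0x24, slot 1 ⇒ 0x28007 (P1/RW1/US1/PS0)
  ✓ 0x28C31  — 2 lookups
#2 VA=0x2C100AC (r,kernel):
  lvl0: tbl 0x1E, slot 22 ⇒ 0x2C007 (P1/RW1/US1/PS0)
  lvl1: tbl 0x2C, slot 16 ⇒ 0x6000 (P0/RW0/US0/PS0)
  ⇒ fault: PAGE_NOT_PRESENT  — 2 lookups

Access #0 fault: NONE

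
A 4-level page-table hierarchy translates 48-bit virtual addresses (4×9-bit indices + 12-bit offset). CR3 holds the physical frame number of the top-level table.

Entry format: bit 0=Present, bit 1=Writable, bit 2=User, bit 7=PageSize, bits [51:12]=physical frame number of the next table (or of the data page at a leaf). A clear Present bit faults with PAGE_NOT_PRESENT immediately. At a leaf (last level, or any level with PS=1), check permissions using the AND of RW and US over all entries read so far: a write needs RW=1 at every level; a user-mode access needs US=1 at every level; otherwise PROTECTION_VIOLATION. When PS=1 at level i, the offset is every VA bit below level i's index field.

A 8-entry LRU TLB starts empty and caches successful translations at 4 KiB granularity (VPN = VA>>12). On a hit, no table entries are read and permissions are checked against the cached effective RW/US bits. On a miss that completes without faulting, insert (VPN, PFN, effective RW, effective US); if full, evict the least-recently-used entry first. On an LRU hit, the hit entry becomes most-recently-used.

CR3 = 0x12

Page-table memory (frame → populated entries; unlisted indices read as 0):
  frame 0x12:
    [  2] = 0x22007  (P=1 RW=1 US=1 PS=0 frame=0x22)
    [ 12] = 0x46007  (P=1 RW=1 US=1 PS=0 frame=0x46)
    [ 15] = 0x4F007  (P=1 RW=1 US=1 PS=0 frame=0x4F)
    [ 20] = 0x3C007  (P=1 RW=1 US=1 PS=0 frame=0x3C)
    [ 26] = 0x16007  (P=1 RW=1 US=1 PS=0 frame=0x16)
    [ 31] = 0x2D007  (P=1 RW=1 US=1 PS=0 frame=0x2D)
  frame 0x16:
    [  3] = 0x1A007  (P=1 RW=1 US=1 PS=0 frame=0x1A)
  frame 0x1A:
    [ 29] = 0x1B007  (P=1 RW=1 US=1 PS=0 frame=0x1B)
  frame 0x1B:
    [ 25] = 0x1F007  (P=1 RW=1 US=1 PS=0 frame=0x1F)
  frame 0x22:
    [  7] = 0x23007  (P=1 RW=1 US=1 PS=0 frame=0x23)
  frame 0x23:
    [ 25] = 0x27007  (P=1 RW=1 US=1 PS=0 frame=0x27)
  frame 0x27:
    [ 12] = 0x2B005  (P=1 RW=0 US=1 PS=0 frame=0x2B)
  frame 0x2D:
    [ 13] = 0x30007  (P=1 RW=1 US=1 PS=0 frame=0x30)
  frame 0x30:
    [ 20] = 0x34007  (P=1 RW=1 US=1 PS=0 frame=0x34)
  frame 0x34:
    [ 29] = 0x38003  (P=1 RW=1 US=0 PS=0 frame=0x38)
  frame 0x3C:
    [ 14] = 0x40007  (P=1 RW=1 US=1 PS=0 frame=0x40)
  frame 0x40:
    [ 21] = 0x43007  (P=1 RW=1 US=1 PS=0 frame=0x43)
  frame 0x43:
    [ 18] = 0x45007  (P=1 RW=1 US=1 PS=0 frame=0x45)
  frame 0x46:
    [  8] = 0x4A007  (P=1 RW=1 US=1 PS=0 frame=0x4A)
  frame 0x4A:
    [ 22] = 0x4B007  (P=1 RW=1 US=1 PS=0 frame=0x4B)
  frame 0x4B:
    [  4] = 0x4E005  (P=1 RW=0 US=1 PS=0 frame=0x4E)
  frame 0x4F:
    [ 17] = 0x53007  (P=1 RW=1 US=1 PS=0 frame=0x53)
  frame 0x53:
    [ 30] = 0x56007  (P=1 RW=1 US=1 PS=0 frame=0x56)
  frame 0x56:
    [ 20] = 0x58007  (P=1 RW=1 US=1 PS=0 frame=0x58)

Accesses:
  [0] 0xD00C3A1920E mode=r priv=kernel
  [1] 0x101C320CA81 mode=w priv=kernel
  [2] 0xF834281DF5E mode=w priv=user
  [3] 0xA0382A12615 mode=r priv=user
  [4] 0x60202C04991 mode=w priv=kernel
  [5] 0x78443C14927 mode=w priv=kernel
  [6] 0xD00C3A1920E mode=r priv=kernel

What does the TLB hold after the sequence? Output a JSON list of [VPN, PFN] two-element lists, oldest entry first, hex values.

Per-access translation:
#0 VA=0xD00C3A1920E (r,kernel):
  lvl0: tbl 0x12, slot 26 ⇒ 0x16007 (P1/RW1/US1/PS0)
  lvl1: tbl 0x16, slot 3 ⇒ 0x1A007 (P1/RW1/US1/PS0)
  lvl2: tbl 0x1A, slot 29 ⇒ 0x1B007 (P1/RW1/US1/PS0)
  lvl3: tbl 0x1B, slot 25 ⇒ 0x1F007 (P1/RW1/US1/PS0)
  → PA=0x1F20E  (4 entries read)
#1 VA=0x101C320CA81 (w,kernel):
  lvl0: tbl 0x12, slot 2 ⇒ 0x22007 (P1/RW1/US1/PS0)
  lvl1: tbl 0x22, slot 7 ⇒ 0x23007 (P1/RW1/US1/PS0)
  lvl2: tbl 0x23, slot 25 ⇒ 0x27007 (P1/RW1/US1/PS0)
  lvl3: tbl 0x27, slot 12 ⇒ 0x2B005 (P1/RW0/US1/PS0)
  ⇒ fault: PROTECTION_VIOLATION  — 4 lookups
#2 VA=0xF834281DF5E (w,user):
  lvl0: tbl 0x12, slot 31 ⇒ 0x2D007 (P1/RW1/US1/PS0)
  lvl1: tbl 0x2D, slot 13 ⇒ 0x30007 (P1/RW1/US1/PS0)
  lvl2: tbl 0x30, slot 20 ⇒ 0x34007 (P1/RW1/US1/PS0)
  lvl3: tbl 0x34, slot 29 ⇒ 0x38003 (P1/RW1/US0/PS0)
  ⇒ fault: PROTECTION_VIOLATION  — 4 lookups
#3 VA=0xA0382A12615 (r,user):
  lvl0: tbl 0x12, slot 20 ⇒ 0x3C007 (P1/RW1/US1/PS0)
  lvl1: tbl 0x3C, slot 14 ⇒ 0x40007 (P1/RW1/US1/PS0)
  lvl2: tbl 0x40, slot 21 ⇒ 0x43007 (P1/RW1/US1/PS0)
  lvl3: tbl 0x43, slot 18 ⇒ 0x45007 (P1/RW1/US1/PS0)
  → PA=0x45615  (4 entries read)
#4 VA=0x60202C04991 (w,kernel):
  lvl0: tbl 0x12, slot 12 ⇒ 0x46007 (P1/RW1/US1/PS0)
  lvl1: tbl 0x46, slot 8 ⇒ 0x4A007 (P1/RW1/US1/PS0)
  lvl2: tbl 0x4A, slot 22 ⇒ 0x4B007 (P1/RW1/US1/PS0)
  lvl3: tbl 0x4B, slot 4 ⇒ 0x4E005 (P1/RW0/US1/PS0)
  ⇒ fault: PROTECTION_VIOLATION  — 4 lookups
#5 VA=0x78443C14927 (w,kernel):
  lvl0: tbl 0x12, slot 15 ⇒ 0x4F007 (P1/RW1/US1/PS0)
  lvl1: tbl 0x4F, slot 17 ⇒ 0x53007 (P1/RW1/US1/PS0)
  lvl2: tbl 0x53, slot 30 ⇒ 0x56007 (P1/RW1/US1/PS0)
  lvl3: tbl 0x56, slot 20 ⇒ 0x58007 (P1/RW1/US1/PS0)
  → PA=0x58927  (4 entries read)
#6 VA=0xD00C3A1920E (r,kernel):
  TLB hit vpn=0xD00C3A19 → PA=0x1F20E

TLB: [["0xA0382A12", "0x45"], ["0x78443C14", "0x58"], ["0xD00C3A19", "0x1F"]]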